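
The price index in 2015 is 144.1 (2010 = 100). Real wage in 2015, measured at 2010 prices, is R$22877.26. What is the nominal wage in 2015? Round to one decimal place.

32966.1

Nominal = Real × (Index/100) = 22877.26 × (144.1/100)
        = 22877.26 × 1.441 = 32966.1317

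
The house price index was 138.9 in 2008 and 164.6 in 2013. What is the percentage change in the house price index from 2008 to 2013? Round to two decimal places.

Change = (164.6 − 138.9) / 138.9 × 100
       = 25.7 / 138.9 × 100 = 18.5025%

18.50%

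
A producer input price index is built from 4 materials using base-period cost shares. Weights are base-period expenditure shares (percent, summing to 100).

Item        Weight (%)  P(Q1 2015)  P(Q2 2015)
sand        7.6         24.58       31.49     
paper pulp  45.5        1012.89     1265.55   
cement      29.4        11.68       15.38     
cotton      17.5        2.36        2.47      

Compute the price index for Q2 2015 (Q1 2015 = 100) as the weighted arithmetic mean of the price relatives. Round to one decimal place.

123.6

sand: 7.6 × (31.49/24.58) = 7.6 × 1.281123 = 9.7365
paper pulp: 45.5 × (1265.55/1012.89) = 45.5 × 1.249445 = 56.8497
cement: 29.4 × (15.38/11.68) = 29.4 × 1.316781 = 38.7134
cotton: 17.5 × (2.47/2.36) = 17.5 × 1.046610 = 18.3157
Index = Σ wᵢ·(p₁ᵢ/p₀ᵢ) = 9.7365 + 56.8497 + 38.7134 + 18.3157 = 123.6153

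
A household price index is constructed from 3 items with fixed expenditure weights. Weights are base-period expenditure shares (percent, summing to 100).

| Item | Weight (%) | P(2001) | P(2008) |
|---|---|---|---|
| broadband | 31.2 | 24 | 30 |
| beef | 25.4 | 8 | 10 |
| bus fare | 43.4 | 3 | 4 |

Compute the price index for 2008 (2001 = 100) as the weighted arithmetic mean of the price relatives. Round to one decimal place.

broadband: 31.2 × (30/24) = 31.2 × 1.250000 = 39.0000
beef: 25.4 × (10/8) = 25.4 × 1.250000 = 31.7500
bus fare: 43.4 × (4/3) = 43.4 × 1.333333 = 57.8667
Index = Σ wᵢ·(p₁ᵢ/p₀ᵢ) = 39.0000 + 31.7500 + 57.8667 = 128.6167

128.6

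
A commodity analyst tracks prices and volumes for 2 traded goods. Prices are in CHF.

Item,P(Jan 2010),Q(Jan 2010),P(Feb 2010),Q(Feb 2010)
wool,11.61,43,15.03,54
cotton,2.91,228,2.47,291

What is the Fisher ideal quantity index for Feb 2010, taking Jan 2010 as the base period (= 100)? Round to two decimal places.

Laspeyres component (base-period weights):
ΣP(Jan 2010)Q(Feb 2010) = 11.61×54 + 2.91×291 = 626.94 + 846.81 = 1473.75
ΣP(Jan 2010)Q(Jan 2010) = 11.61×43 + 2.91×228 = 499.23 + 663.48 = 1162.71
L = 1473.75 / 1162.71 × 100 = 126.7513
Paasche component (current-period weights):
ΣP(Feb 2010)Q(Feb 2010) = 15.03×54 + 2.47×291 = 811.62 + 718.77 = 1530.39
ΣP(Feb 2010)Q(Jan 2010) = 15.03×43 + 2.47×228 = 646.29 + 563.16 = 1209.45
P = 1530.39 / 1209.45 × 100 = 126.5360
Fisher = √(L × P) = √(126.7513 × 126.5360) = 126.6436

126.64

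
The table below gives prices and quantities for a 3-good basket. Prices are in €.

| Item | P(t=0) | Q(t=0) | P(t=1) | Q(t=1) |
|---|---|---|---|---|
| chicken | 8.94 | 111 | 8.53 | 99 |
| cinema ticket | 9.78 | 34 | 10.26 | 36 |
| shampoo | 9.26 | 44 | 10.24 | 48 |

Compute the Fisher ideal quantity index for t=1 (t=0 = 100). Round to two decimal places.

97.37

Laspeyres component (base-period weights):
ΣP(t=0)Q(t=1) = 8.94×99 + 9.78×36 + 9.26×48 = 885.06 + 352.08 + 444.48 = 1681.62
ΣP(t=0)Q(t=0) = 8.94×111 + 9.78×34 + 9.26×44 = 992.34 + 332.52 + 407.44 = 1732.3
L = 1681.62 / 1732.3 × 100 = 97.0744
Paasche component (current-period weights):
ΣP(t=1)Q(t=1) = 8.53×99 + 10.26×36 + 10.24×48 = 844.47 + 369.36 + 491.52 = 1705.35
ΣP(t=1)Q(t=0) = 8.53×111 + 10.26×34 + 10.24×44 = 946.83 + 348.84 + 450.56 = 1746.23
P = 1705.35 / 1746.23 × 100 = 97.6590
Fisher = √(L × P) = √(97.0744 × 97.6590) = 97.3662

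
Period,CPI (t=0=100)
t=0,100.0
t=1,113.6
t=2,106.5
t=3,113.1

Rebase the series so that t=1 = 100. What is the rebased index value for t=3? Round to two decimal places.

99.56

Rebased(t=3) = 113.1 / 113.6 × 100 = 99.5599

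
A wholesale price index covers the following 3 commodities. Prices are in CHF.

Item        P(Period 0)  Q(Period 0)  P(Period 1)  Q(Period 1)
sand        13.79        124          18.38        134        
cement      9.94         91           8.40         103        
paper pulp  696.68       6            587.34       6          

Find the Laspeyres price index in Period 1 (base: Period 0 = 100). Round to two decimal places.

Laspeyres price index uses base-period quantities as weights.
ΣP(Period 1)·Q(Period 0) = 18.38×124 + 8.40×91 + 587.34×6 = 2279.12 + 764.4 + 3524.04 = 6567.56
ΣP(Period 0)·Q(Period 0) = 13.79×124 + 9.94×91 + 696.68×6 = 1709.96 + 904.54 + 4180.08 = 6794.58
Index = 6567.56 / 6794.58 × 100 = 96.6588

96.66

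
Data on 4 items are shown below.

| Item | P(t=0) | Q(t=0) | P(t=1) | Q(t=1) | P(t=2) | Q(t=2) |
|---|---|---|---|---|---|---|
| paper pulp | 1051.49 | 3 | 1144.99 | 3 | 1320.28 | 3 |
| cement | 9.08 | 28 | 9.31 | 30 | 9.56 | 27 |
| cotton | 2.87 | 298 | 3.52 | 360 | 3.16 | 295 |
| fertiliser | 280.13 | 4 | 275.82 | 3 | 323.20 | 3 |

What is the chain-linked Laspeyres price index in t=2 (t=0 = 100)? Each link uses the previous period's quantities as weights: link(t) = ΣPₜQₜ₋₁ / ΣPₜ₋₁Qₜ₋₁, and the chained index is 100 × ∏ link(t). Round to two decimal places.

Link t=0→t=1:
ΣP(t=1)Q(t=0) = 1144.99×3 + 9.31×28 + 3.52×298 + 275.82×4 = 3434.97 + 260.68 + 1048.96 + 1103.28 = 5847.89
ΣP(t=0)Q(t=0) = 1051.49×3 + 9.08×28 + 2.87×298 + 280.13×4 = 3154.47 + 254.24 + 855.26 + 1120.52 = 5384.49
link = 5847.89/5384.49 = 1.086062
Link t=1→t=2:
ΣP(t=2)Q(t=1) = 1320.28×3 + 9.56×30 + 3.16×360 + 323.20×3 = 3960.84 + 286.8 + 1137.6 + 969.6 = 6354.84
ΣP(t=1)Q(t=1) = 1144.99×3 + 9.31×30 + 3.52×360 + 275.82×3 = 3434.97 + 279.3 + 1267.2 + 827.46 = 5808.93
link = 6354.84/5808.93 = 1.093978
Chained index = 100 × 1.086062 × 1.093978 = 118.8128

118.81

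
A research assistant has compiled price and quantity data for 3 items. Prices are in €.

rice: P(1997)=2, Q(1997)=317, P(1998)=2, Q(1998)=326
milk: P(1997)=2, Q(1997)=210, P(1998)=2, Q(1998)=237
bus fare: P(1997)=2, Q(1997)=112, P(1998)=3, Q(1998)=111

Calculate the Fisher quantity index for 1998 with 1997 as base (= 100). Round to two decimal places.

105.22

Laspeyres component (base-period weights):
ΣP(1997)Q(1998) = 2×326 + 2×237 + 2×111 = 652 + 474 + 222 = 1348
ΣP(1997)Q(1997) = 2×317 + 2×210 + 2×112 = 634 + 420 + 224 = 1278
L = 1348 / 1278 × 100 = 105.4773
Paasche component (current-period weights):
ΣP(1998)Q(1998) = 2×326 + 2×237 + 3×111 = 652 + 474 + 333 = 1459
ΣP(1998)Q(1997) = 2×317 + 2×210 + 3×112 = 634 + 420 + 336 = 1390
P = 1459 / 1390 × 100 = 104.9640
Fisher = √(L × P) = √(105.4773 × 104.9640) = 105.2204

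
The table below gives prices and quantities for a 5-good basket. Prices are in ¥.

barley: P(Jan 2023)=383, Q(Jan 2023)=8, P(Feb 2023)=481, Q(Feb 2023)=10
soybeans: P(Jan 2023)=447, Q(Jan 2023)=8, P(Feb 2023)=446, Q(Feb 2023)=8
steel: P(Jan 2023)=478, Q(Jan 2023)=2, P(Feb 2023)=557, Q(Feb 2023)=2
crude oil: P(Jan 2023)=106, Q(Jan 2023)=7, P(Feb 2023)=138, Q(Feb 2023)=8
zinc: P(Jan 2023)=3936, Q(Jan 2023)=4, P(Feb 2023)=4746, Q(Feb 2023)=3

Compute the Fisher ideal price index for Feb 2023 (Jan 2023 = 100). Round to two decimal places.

Laspeyres component (base-period weights):
ΣP(Feb 2023)Q(Jan 2023) = 481×8 + 446×8 + 557×2 + 138×7 + 4746×4 = 3848 + 3568 + 1114 + 966 + 18984 = 28480
ΣP(Jan 2023)Q(Jan 2023) = 383×8 + 447×8 + 478×2 + 106×7 + 3936×4 = 3064 + 3576 + 956 + 742 + 15744 = 24082
L = 28480 / 24082 × 100 = 118.2626
Paasche component (current-period weights):
ΣP(Feb 2023)Q(Feb 2023) = 481×10 + 446×8 + 557×2 + 138×8 + 4746×3 = 4810 + 3568 + 1114 + 1104 + 14238 = 24834
ΣP(Jan 2023)Q(Feb 2023) = 383×10 + 447×8 + 478×2 + 106×8 + 3936×3 = 3830 + 3576 + 956 + 848 + 11808 = 21018
P = 24834 / 21018 × 100 = 118.1559
Fisher = √(L × P) = √(118.2626 × 118.1559) = 118.2092

118.21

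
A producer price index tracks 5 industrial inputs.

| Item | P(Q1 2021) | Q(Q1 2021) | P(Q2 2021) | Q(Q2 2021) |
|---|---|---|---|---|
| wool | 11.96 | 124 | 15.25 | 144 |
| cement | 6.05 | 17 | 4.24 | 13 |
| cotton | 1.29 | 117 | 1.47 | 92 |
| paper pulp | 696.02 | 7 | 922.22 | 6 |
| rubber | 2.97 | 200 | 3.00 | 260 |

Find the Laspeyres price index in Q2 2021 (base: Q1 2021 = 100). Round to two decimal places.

Laspeyres price index uses base-period quantities as weights.
ΣP(Q2 2021)·Q(Q1 2021) = 15.25×124 + 4.24×17 + 1.47×117 + 922.22×7 + 3.00×200 = 1891 + 72.08 + 171.99 + 6455.54 + 600 = 9190.61
ΣP(Q1 2021)·Q(Q1 2021) = 11.96×124 + 6.05×17 + 1.29×117 + 696.02×7 + 2.97×200 = 1483.04 + 102.85 + 150.93 + 4872.14 + 594 = 7202.96
Index = 9190.61 / 7202.96 × 100 = 127.5949

127.59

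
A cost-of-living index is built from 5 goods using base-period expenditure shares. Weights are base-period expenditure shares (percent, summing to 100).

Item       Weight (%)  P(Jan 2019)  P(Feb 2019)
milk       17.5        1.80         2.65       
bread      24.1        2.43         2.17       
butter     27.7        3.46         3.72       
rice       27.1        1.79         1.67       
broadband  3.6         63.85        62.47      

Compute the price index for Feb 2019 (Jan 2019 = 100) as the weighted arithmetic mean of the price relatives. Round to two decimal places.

milk: 17.5 × (2.65/1.80) = 17.5 × 1.472222 = 25.7639
bread: 24.1 × (2.17/2.43) = 24.1 × 0.893004 = 21.5214
butter: 27.7 × (3.72/3.46) = 27.7 × 1.075145 = 29.7815
rice: 27.1 × (1.67/1.79) = 27.1 × 0.932961 = 25.2832
broadband: 3.6 × (62.47/63.85) = 3.6 × 0.978387 = 3.5222
Index = Σ wᵢ·(p₁ᵢ/p₀ᵢ) = 25.7639 + 21.5214 + 29.7815 + 25.2832 + 3.5222 = 105.8722

105.87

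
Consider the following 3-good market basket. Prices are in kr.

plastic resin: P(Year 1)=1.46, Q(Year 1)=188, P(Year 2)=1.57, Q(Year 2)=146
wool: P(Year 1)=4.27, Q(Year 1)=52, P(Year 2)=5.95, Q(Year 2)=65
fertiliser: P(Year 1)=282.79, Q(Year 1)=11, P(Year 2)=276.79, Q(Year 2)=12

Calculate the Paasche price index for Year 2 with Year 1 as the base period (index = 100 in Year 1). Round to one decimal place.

101.4

Paasche price index uses current-period quantities as weights.
ΣP(Year 2)·Q(Year 2) = 1.57×146 + 5.95×65 + 276.79×12 = 229.22 + 386.75 + 3321.48 = 3937.45
ΣP(Year 1)·Q(Year 2) = 1.46×146 + 4.27×65 + 282.79×12 = 213.16 + 277.55 + 3393.48 = 3884.19
Index = 3937.45 / 3884.19 × 100 = 101.3712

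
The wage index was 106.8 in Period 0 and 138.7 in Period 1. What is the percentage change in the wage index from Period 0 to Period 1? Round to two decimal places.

Change = (138.7 − 106.8) / 106.8 × 100
       = 31.9 / 106.8 × 100 = 29.8689%

29.87%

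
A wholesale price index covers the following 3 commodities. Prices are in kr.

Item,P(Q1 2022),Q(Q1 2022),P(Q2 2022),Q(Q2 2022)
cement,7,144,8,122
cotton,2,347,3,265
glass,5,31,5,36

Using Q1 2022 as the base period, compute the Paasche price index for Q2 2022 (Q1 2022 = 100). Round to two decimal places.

Paasche price index uses current-period quantities as weights.
ΣP(Q2 2022)·Q(Q2 2022) = 8×122 + 3×265 + 5×36 = 976 + 795 + 180 = 1951
ΣP(Q1 2022)·Q(Q2 2022) = 7×122 + 2×265 + 5×36 = 854 + 530 + 180 = 1564
Index = 1951 / 1564 × 100 = 124.7442

124.74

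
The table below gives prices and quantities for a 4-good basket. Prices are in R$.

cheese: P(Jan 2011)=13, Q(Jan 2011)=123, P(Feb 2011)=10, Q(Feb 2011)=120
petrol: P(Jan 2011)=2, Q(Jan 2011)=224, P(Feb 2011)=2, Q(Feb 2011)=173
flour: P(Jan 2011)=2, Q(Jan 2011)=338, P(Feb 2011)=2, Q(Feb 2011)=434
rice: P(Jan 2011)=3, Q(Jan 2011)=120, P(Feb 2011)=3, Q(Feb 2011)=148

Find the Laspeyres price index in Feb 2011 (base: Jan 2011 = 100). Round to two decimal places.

Laspeyres price index uses base-period quantities as weights.
ΣP(Feb 2011)·Q(Jan 2011) = 10×123 + 2×224 + 2×338 + 3×120 = 1230 + 448 + 676 + 360 = 2714
ΣP(Jan 2011)·Q(Jan 2011) = 13×123 + 2×224 + 2×338 + 3×120 = 1599 + 448 + 676 + 360 = 3083
Index = 2714 / 3083 × 100 = 88.0311

88.03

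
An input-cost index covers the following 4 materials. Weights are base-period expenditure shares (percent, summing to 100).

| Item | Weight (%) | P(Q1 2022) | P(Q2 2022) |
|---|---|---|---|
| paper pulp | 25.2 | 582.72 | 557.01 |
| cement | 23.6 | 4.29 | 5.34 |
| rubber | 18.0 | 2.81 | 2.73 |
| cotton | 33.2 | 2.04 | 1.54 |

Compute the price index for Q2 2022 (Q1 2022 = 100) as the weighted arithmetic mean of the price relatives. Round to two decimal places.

paper pulp: 25.2 × (557.01/582.72) = 25.2 × 0.955879 = 24.0882
cement: 23.6 × (5.34/4.29) = 23.6 × 1.244755 = 29.3762
rubber: 18.0 × (2.73/2.81) = 18.0 × 0.971530 = 17.4875
cotton: 33.2 × (1.54/2.04) = 33.2 × 0.754902 = 25.0627
Index = Σ wᵢ·(p₁ᵢ/p₀ᵢ) = 24.0882 + 29.3762 + 17.4875 + 25.0627 = 96.0147

96.01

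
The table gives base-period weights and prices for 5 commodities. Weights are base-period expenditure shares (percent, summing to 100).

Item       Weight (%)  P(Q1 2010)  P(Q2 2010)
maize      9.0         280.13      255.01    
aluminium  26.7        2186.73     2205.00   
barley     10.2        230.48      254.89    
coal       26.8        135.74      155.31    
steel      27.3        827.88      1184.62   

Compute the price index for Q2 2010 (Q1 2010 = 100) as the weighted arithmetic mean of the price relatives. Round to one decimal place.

116.1

maize: 9.0 × (255.01/280.13) = 9.0 × 0.910327 = 8.1929
aluminium: 26.7 × (2205.00/2186.73) = 26.7 × 1.008355 = 26.9231
barley: 10.2 × (254.89/230.48) = 10.2 × 1.105909 = 11.2803
coal: 26.8 × (155.31/135.74) = 26.8 × 1.144173 = 30.6638
steel: 27.3 × (1184.62/827.88) = 27.3 × 1.430908 = 39.0638
Index = Σ wᵢ·(p₁ᵢ/p₀ᵢ) = 8.1929 + 26.9231 + 11.2803 + 30.6638 + 39.0638 = 116.1239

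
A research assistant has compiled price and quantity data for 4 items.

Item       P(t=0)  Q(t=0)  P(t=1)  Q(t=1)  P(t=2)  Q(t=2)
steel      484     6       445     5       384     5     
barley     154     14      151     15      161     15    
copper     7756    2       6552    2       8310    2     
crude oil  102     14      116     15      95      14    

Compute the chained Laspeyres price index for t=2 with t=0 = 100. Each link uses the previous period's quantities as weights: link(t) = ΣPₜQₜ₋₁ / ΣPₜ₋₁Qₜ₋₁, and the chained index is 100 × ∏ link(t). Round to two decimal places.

Link t=0→t=1:
ΣP(t=1)Q(t=0) = 445×6 + 151×14 + 6552×2 + 116×14 = 2670 + 2114 + 13104 + 1624 = 19512
ΣP(t=0)Q(t=0) = 484×6 + 154×14 + 7756×2 + 102×14 = 2904 + 2156 + 15512 + 1428 = 22000
link = 19512/22000 = 0.886909
Link t=1→t=2:
ΣP(t=2)Q(t=1) = 384×5 + 161×15 + 8310×2 + 95×15 = 1920 + 2415 + 16620 + 1425 = 22380
ΣP(t=1)Q(t=1) = 445×5 + 151×15 + 6552×2 + 116×15 = 2225 + 2265 + 13104 + 1740 = 19334
link = 22380/19334 = 1.157546
Chained index = 100 × 0.886909 × 1.157546 = 102.6638

102.66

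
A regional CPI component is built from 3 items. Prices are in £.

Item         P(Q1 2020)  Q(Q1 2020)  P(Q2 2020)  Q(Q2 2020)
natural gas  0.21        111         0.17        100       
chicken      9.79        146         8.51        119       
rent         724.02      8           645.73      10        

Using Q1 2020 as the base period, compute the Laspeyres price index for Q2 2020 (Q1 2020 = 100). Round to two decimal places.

88.71

Laspeyres price index uses base-period quantities as weights.
ΣP(Q2 2020)·Q(Q1 2020) = 0.17×111 + 8.51×146 + 645.73×8 = 18.87 + 1242.46 + 5165.84 = 6427.17
ΣP(Q1 2020)·Q(Q1 2020) = 0.21×111 + 9.79×146 + 724.02×8 = 23.31 + 1429.34 + 5792.16 = 7244.81
Index = 6427.17 / 7244.81 × 100 = 88.7141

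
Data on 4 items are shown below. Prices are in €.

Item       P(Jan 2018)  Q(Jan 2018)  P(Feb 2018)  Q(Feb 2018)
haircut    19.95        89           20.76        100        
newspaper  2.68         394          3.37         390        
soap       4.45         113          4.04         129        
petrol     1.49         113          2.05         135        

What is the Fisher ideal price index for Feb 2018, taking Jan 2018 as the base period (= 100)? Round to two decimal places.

110.04

Laspeyres component (base-period weights):
ΣP(Feb 2018)Q(Jan 2018) = 20.76×89 + 3.37×394 + 4.04×113 + 2.05×113 = 1847.64 + 1327.78 + 456.52 + 231.65 = 3863.59
ΣP(Jan 2018)Q(Jan 2018) = 19.95×89 + 2.68×394 + 4.45×113 + 1.49×113 = 1775.55 + 1055.92 + 502.85 + 168.37 = 3502.69
L = 3863.59 / 3502.69 × 100 = 110.3035
Paasche component (current-period weights):
ΣP(Feb 2018)Q(Feb 2018) = 20.76×100 + 3.37×390 + 4.04×129 + 2.05×135 = 2076 + 1314.3 + 521.16 + 276.75 = 4188.21
ΣP(Jan 2018)Q(Feb 2018) = 19.95×100 + 2.68×390 + 4.45×129 + 1.49×135 = 1995 + 1045.2 + 574.05 + 201.15 = 3815.4
P = 4188.21 / 3815.4 × 100 = 109.7712
Fisher = √(L × P) = √(110.3035 × 109.7712) = 110.0370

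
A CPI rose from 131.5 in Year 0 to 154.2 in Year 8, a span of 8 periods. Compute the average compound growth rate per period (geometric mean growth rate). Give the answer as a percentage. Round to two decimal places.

2.01%

Growth factor = (154.2/131.5)^(1/8) = (1.172624)^(1/8) = 1.020105
Growth rate = 1.020105 − 1 = 0.020105 = 2.0105%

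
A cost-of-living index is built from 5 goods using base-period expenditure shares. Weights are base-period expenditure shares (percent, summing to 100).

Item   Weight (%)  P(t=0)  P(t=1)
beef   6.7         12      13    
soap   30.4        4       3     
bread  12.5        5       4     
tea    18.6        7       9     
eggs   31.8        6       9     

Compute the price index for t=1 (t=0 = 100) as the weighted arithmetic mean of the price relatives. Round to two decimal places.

111.67

beef: 6.7 × (13/12) = 6.7 × 1.083333 = 7.2583
soap: 30.4 × (3/4) = 30.4 × 0.750000 = 22.8000
bread: 12.5 × (4/5) = 12.5 × 0.800000 = 10.0000
tea: 18.6 × (9/7) = 18.6 × 1.285714 = 23.9143
eggs: 31.8 × (9/6) = 31.8 × 1.500000 = 47.7000
Index = Σ wᵢ·(p₁ᵢ/p₀ᵢ) = 7.2583 + 22.8000 + 10.0000 + 23.9143 + 47.7000 = 111.6726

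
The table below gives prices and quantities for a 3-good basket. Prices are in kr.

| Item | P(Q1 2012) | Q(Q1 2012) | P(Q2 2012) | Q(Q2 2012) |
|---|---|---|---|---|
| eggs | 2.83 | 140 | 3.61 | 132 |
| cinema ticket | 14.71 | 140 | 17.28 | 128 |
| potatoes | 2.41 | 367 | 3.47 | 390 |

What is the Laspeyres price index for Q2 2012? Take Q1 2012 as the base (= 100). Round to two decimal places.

125.69

Laspeyres price index uses base-period quantities as weights.
ΣP(Q2 2012)·Q(Q1 2012) = 3.61×140 + 17.28×140 + 3.47×367 = 505.4 + 2419.2 + 1273.49 = 4198.09
ΣP(Q1 2012)·Q(Q1 2012) = 2.83×140 + 14.71×140 + 2.41×367 = 396.2 + 2059.4 + 884.47 = 3340.07
Index = 4198.09 / 3340.07 × 100 = 125.6887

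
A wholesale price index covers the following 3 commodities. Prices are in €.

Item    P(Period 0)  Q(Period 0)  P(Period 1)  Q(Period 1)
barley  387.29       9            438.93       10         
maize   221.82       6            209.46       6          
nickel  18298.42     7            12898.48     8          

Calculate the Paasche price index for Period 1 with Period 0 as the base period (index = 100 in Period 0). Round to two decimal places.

Paasche price index uses current-period quantities as weights.
ΣP(Period 1)·Q(Period 1) = 438.93×10 + 209.46×6 + 12898.48×8 = 4389.3 + 1256.76 + 103187.84 = 108833.9
ΣP(Period 0)·Q(Period 1) = 387.29×10 + 221.82×6 + 18298.42×8 = 3872.9 + 1330.92 + 146387.36 = 151591.18
Index = 108833.9 / 151591.18 × 100 = 71.7943

71.79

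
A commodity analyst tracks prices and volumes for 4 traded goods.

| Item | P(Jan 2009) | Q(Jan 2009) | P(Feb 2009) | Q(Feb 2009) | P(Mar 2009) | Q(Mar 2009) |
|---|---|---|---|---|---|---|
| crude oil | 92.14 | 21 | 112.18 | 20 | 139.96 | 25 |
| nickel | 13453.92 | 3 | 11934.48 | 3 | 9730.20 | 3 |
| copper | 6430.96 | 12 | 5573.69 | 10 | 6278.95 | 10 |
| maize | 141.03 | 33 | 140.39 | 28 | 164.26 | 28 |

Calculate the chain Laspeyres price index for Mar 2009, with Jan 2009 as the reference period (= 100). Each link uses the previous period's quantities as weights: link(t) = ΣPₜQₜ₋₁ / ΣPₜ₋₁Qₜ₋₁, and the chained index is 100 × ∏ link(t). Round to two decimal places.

89.87

Link Jan 2009→Feb 2009:
ΣP(Feb 2009)Q(Jan 2009) = 112.18×21 + 11934.48×3 + 5573.69×12 + 140.39×33 = 2355.78 + 35803.44 + 66884.28 + 4632.87 = 109676.37
ΣP(Jan 2009)Q(Jan 2009) = 92.14×21 + 13453.92×3 + 6430.96×12 + 141.03×33 = 1934.94 + 40361.76 + 77171.52 + 4653.99 = 124122.21
link = 109676.37/124122.21 = 0.883616
Link Feb 2009→Mar 2009:
ΣP(Mar 2009)Q(Feb 2009) = 139.96×20 + 9730.20×3 + 6278.95×10 + 164.26×28 = 2799.2 + 29190.6 + 62789.5 + 4599.28 = 99378.58
ΣP(Feb 2009)Q(Feb 2009) = 112.18×20 + 11934.48×3 + 5573.69×10 + 140.39×28 = 2243.6 + 35803.44 + 55736.9 + 3930.92 = 97714.86
link = 99378.58/97714.86 = 1.017026
Chained index = 100 × 0.883616 × 1.017026 = 89.8661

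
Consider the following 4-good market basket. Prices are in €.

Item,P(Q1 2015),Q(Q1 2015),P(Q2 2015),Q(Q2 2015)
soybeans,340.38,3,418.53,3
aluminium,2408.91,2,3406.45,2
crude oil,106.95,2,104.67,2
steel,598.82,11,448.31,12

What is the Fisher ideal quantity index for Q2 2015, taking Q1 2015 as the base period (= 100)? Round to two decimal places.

104.06

Laspeyres component (base-period weights):
ΣP(Q1 2015)Q(Q2 2015) = 340.38×3 + 2408.91×2 + 106.95×2 + 598.82×12 = 1021.14 + 4817.82 + 213.9 + 7185.84 = 13238.7
ΣP(Q1 2015)Q(Q1 2015) = 340.38×3 + 2408.91×2 + 106.95×2 + 598.82×11 = 1021.14 + 4817.82 + 213.9 + 6587.02 = 12639.88
L = 13238.7 / 12639.88 × 100 = 104.7375
Paasche component (current-period weights):
ΣP(Q2 2015)Q(Q2 2015) = 418.53×3 + 3406.45×2 + 104.67×2 + 448.31×12 = 1255.59 + 6812.9 + 209.34 + 5379.72 = 13657.55
ΣP(Q2 2015)Q(Q1 2015) = 418.53×3 + 3406.45×2 + 104.67×2 + 448.31×11 = 1255.59 + 6812.9 + 209.34 + 4931.41 = 13209.24
P = 13657.55 / 13209.24 × 100 = 103.3939
Fisher = √(L × P) = √(104.7375 × 103.3939) = 104.0636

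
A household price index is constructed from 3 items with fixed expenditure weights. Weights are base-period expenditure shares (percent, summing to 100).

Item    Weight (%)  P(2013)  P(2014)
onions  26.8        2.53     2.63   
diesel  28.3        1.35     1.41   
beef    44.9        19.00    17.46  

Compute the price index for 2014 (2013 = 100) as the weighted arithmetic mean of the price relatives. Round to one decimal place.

98.7

onions: 26.8 × (2.63/2.53) = 26.8 × 1.039526 = 27.8593
diesel: 28.3 × (1.41/1.35) = 28.3 × 1.044444 = 29.5578
beef: 44.9 × (17.46/19.00) = 44.9 × 0.918947 = 41.2607
Index = Σ wᵢ·(p₁ᵢ/p₀ᵢ) = 27.8593 + 29.5578 + 41.2607 = 98.6778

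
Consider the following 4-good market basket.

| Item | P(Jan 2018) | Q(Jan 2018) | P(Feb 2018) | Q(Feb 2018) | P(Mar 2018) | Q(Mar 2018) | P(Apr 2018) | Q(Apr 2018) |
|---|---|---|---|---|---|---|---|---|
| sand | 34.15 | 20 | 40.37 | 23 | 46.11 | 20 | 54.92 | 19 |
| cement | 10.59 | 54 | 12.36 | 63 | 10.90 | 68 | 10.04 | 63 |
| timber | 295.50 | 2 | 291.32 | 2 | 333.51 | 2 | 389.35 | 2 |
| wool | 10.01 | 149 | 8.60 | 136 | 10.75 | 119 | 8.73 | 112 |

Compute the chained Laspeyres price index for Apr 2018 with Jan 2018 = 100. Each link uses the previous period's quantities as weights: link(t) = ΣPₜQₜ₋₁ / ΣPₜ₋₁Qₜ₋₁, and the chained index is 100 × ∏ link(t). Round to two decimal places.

111.76

Link Jan 2018→Feb 2018:
ΣP(Feb 2018)Q(Jan 2018) = 40.37×20 + 12.36×54 + 291.32×2 + 8.60×149 = 807.4 + 667.44 + 582.64 + 1281.4 = 3338.88
ΣP(Jan 2018)Q(Jan 2018) = 34.15×20 + 10.59×54 + 295.50×2 + 10.01×149 = 683 + 571.86 + 591 + 1491.49 = 3337.35
link = 3338.88/3337.35 = 1.000458
Link Feb 2018→Mar 2018:
ΣP(Mar 2018)Q(Feb 2018) = 46.11×23 + 10.90×63 + 333.51×2 + 10.75×136 = 1060.53 + 686.7 + 667.02 + 1462 = 3876.25
ΣP(Feb 2018)Q(Feb 2018) = 40.37×23 + 12.36×63 + 291.32×2 + 8.60×136 = 928.51 + 778.68 + 582.64 + 1169.6 = 3459.43
link = 3876.25/3459.43 = 1.120488
Link Mar 2018→Apr 2018:
ΣP(Apr 2018)Q(Mar 2018) = 54.92×20 + 10.04×68 + 389.35×2 + 8.73×119 = 1098.4 + 682.72 + 778.7 + 1038.87 = 3598.69
ΣP(Mar 2018)Q(Mar 2018) = 46.11×20 + 10.90×68 + 333.51×2 + 10.75×119 = 922.2 + 741.2 + 667.02 + 1279.25 = 3609.67
link = 3598.69/3609.67 = 0.996958
Chained index = 100 × 1.000458 × 1.120488 × 0.996958 = 111.7592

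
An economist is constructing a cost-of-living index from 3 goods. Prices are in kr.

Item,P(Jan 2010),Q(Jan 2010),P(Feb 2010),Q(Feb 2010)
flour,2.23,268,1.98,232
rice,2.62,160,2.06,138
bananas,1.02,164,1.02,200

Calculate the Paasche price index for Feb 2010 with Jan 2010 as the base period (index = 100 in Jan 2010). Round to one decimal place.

Paasche price index uses current-period quantities as weights.
ΣP(Feb 2010)·Q(Feb 2010) = 1.98×232 + 2.06×138 + 1.02×200 = 459.36 + 284.28 + 204 = 947.64
ΣP(Jan 2010)·Q(Feb 2010) = 2.23×232 + 2.62×138 + 1.02×200 = 517.36 + 361.56 + 204 = 1082.92
Index = 947.64 / 1082.92 × 100 = 87.5078

87.5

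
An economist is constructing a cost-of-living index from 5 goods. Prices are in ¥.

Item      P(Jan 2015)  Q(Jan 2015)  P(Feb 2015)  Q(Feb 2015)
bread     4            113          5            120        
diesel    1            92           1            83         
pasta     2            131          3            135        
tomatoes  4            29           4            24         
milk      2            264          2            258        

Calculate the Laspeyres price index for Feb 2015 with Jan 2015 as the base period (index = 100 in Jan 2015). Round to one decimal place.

Laspeyres price index uses base-period quantities as weights.
ΣP(Feb 2015)·Q(Jan 2015) = 5×113 + 1×92 + 3×131 + 4×29 + 2×264 = 565 + 92 + 393 + 116 + 528 = 1694
ΣP(Jan 2015)·Q(Jan 2015) = 4×113 + 1×92 + 2×131 + 4×29 + 2×264 = 452 + 92 + 262 + 116 + 528 = 1450
Index = 1694 / 1450 × 100 = 116.8276

116.8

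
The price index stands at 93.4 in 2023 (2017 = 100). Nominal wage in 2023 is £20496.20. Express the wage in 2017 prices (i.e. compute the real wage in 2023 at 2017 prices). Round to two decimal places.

Real = Nominal ÷ (Index/100) = 20496.20 ÷ (93.4/100)
     = 20496.20 ÷ 0.934 = 21944.5396

21944.54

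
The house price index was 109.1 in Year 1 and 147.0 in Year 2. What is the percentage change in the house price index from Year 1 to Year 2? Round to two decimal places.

Change = (147.0 − 109.1) / 109.1 × 100
       = 37.9 / 109.1 × 100 = 34.7388%

34.74%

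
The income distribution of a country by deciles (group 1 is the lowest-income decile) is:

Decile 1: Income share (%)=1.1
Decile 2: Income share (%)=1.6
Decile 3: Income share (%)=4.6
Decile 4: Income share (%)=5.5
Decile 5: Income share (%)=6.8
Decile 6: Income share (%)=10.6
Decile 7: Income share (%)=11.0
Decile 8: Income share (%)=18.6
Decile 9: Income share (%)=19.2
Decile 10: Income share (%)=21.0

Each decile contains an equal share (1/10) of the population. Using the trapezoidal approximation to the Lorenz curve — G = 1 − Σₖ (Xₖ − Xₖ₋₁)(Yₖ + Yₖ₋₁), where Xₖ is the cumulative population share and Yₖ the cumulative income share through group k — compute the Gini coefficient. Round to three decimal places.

Cumulative income shares Yₖ: 0.0110, 0.0270, 0.0730, 0.1280, 0.1960, 0.3020, 0.4120, 0.5980, 0.7900, 1.0000
Σ (Xₖ−Xₖ₋₁)(Yₖ+Yₖ₋₁) = (1/10)(0.0110+0.0000) + (1/10)(0.0270+0.0110) + (1/10)(0.0730+0.0270) + (1/10)(0.1280+0.0730) + (1/10)(0.1960+0.1280) + (1/10)(0.3020+0.1960) + (1/10)(0.4120+0.3020) + (1/10)(0.5980+0.4120) + (1/10)(0.7900+0.5980) + (1/10)(1.0000+0.7900)
  = 0.0011 + 0.0038 + 0.0100 + 0.0201 + 0.0324 + 0.0498 + 0.0714 + 0.1010 + 0.1388 + 0.1790 = 0.6074
G = 1 − 0.6074 = 0.3926

0.393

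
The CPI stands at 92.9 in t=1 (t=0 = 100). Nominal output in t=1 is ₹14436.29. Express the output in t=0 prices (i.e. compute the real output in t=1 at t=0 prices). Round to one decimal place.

Real = Nominal ÷ (Index/100) = 14436.29 ÷ (92.9/100)
     = 14436.29 ÷ 0.929 = 15539.6017

15539.6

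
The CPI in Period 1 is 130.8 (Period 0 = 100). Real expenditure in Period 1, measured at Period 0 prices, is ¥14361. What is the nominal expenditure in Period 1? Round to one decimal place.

Nominal = Real × (Index/100) = 14361 × (130.8/100)
        = 14361 × 1.308 = 18784.1880

18784.2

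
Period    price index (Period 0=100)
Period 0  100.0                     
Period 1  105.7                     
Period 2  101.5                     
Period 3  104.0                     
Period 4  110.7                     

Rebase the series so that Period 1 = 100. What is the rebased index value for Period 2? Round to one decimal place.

96.0

Rebased(Period 2) = 101.5 / 105.7 × 100 = 96.0265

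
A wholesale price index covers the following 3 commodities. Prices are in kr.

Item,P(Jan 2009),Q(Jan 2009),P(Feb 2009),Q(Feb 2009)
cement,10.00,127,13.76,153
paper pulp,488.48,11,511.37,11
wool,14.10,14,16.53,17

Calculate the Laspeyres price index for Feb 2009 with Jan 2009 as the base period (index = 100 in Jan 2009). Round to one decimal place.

Laspeyres price index uses base-period quantities as weights.
ΣP(Feb 2009)·Q(Jan 2009) = 13.76×127 + 511.37×11 + 16.53×14 = 1747.52 + 5625.07 + 231.42 = 7604.01
ΣP(Jan 2009)·Q(Jan 2009) = 10.00×127 + 488.48×11 + 14.10×14 = 1270 + 5373.28 + 197.4 = 6840.68
Index = 7604.01 / 6840.68 × 100 = 111.1587

111.2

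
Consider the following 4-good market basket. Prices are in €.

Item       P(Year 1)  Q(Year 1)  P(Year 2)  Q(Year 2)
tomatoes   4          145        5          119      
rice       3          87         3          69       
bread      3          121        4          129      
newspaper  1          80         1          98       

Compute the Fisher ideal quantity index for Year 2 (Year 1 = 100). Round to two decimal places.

Laspeyres component (base-period weights):
ΣP(Year 1)Q(Year 2) = 4×119 + 3×69 + 3×129 + 1×98 = 476 + 207 + 387 + 98 = 1168
ΣP(Year 1)Q(Year 1) = 4×145 + 3×87 + 3×121 + 1×80 = 580 + 261 + 363 + 80 = 1284
L = 1168 / 1284 × 100 = 90.9657
Paasche component (current-period weights):
ΣP(Year 2)Q(Year 2) = 5×119 + 3×69 + 4×129 + 1×98 = 595 + 207 + 516 + 98 = 1416
ΣP(Year 2)Q(Year 1) = 5×145 + 3×87 + 4×121 + 1×80 = 725 + 261 + 484 + 80 = 1550
P = 1416 / 1550 × 100 = 91.3548
Fisher = √(L × P) = √(90.9657 × 91.3548) = 91.1601

91.16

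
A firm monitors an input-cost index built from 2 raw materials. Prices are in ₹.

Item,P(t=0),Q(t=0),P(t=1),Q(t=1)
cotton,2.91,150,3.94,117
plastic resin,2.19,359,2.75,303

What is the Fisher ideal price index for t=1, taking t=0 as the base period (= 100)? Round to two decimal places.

Laspeyres component (base-period weights):
ΣP(t=1)Q(t=0) = 3.94×150 + 2.75×359 = 591 + 987.25 = 1578.25
ΣP(t=0)Q(t=0) = 2.91×150 + 2.19×359 = 436.5 + 786.21 = 1222.71
L = 1578.25 / 1222.71 × 100 = 129.0780
Paasche component (current-period weights):
ΣP(t=1)Q(t=1) = 3.94×117 + 2.75×303 = 460.98 + 833.25 = 1294.23
ΣP(t=0)Q(t=1) = 2.91×117 + 2.19×303 = 340.47 + 663.57 = 1004.04
P = 1294.23 / 1004.04 × 100 = 128.9022
Fisher = √(L × P) = √(129.0780 × 128.9022) = 128.9901

128.99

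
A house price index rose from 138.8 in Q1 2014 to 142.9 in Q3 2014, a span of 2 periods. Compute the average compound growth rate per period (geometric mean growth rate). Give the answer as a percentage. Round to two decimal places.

1.47%

Growth factor = (142.9/138.8)^(1/2) = (1.029539)^(1/2) = 1.014662
Growth rate = 1.014662 − 1 = 0.014662 = 1.4662%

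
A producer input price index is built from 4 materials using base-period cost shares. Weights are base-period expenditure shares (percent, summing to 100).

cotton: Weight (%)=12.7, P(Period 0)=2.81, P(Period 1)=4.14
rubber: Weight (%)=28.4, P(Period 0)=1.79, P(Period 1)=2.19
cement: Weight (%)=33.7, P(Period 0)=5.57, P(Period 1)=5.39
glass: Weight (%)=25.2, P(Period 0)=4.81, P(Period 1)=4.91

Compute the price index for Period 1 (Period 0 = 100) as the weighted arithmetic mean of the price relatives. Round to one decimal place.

111.8

cotton: 12.7 × (4.14/2.81) = 12.7 × 1.473310 = 18.7110
rubber: 28.4 × (2.19/1.79) = 28.4 × 1.223464 = 34.7464
cement: 33.7 × (5.39/5.57) = 33.7 × 0.967684 = 32.6110
glass: 25.2 × (4.91/4.81) = 25.2 × 1.020790 = 25.7239
Index = Σ wᵢ·(p₁ᵢ/p₀ᵢ) = 18.7110 + 34.7464 + 32.6110 + 25.7239 = 111.7923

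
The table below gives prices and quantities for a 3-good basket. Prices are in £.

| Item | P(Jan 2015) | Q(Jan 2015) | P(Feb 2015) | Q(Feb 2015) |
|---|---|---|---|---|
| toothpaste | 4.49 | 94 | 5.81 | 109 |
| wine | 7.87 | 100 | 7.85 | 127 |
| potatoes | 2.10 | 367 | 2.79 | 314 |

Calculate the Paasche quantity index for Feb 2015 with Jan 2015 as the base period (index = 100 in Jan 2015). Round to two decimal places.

106.42

Paasche quantity index uses current-period prices as weights.
ΣP(Feb 2015)·Q(Feb 2015) = 5.81×109 + 7.85×127 + 2.79×314 = 633.29 + 996.95 + 876.06 = 2506.3
ΣP(Feb 2015)·Q(Jan 2015) = 5.81×94 + 7.85×100 + 2.79×367 = 546.14 + 785 + 1023.93 = 2355.07
Index = 2506.3 / 2355.07 × 100 = 106.4215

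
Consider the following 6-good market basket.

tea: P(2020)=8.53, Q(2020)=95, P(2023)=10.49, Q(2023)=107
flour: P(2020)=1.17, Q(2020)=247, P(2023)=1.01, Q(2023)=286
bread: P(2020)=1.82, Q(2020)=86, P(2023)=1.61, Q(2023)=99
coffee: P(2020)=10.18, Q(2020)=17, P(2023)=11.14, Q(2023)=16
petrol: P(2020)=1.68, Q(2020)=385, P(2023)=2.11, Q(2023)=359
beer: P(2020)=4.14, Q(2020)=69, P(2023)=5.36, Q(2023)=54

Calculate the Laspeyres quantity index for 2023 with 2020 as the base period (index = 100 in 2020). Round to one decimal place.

Laspeyres quantity index uses base-period prices as weights.
ΣP(2020)·Q(2023) = 8.53×107 + 1.17×286 + 1.82×99 + 10.18×16 + 1.68×359 + 4.14×54 = 912.71 + 334.62 + 180.18 + 162.88 + 603.12 + 223.56 = 2417.07
ΣP(2020)·Q(2020) = 8.53×95 + 1.17×247 + 1.82×86 + 10.18×17 + 1.68×385 + 4.14×69 = 810.35 + 288.99 + 156.52 + 173.06 + 646.8 + 285.66 = 2361.38
Index = 2417.07 / 2361.38 × 100 = 102.3584

102.4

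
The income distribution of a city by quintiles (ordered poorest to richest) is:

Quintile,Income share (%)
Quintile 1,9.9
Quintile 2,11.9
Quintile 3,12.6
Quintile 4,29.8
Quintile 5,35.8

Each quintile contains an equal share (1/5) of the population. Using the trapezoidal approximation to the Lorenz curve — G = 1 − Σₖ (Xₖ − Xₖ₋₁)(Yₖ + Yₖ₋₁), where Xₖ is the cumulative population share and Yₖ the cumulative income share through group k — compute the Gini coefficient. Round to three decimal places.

0.279

Cumulative income shares Yₖ: 0.0990, 0.2180, 0.3440, 0.6420, 1.0000
Σ (Xₖ−Xₖ₋₁)(Yₖ+Yₖ₋₁) = (1/5)(0.0990+0.0000) + (1/5)(0.2180+0.0990) + (1/5)(0.3440+0.2180) + (1/5)(0.6420+0.3440) + (1/5)(1.0000+0.6420)
  = 0.0198 + 0.0634 + 0.1124 + 0.1972 + 0.3284 = 0.7212
G = 1 − 0.7212 = 0.2788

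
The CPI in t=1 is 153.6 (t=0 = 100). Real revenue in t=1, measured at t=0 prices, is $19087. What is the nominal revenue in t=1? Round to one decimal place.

Nominal = Real × (Index/100) = 19087 × (153.6/100)
        = 19087 × 1.536 = 29317.6320

29317.6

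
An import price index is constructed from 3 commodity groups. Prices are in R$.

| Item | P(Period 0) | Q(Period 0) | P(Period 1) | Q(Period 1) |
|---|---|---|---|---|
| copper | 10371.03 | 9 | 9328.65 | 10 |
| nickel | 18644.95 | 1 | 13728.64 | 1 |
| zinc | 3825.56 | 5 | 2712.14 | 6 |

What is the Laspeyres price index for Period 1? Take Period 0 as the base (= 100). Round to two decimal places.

Laspeyres price index uses base-period quantities as weights.
ΣP(Period 1)·Q(Period 0) = 9328.65×9 + 13728.64×1 + 2712.14×5 = 83957.85 + 13728.64 + 13560.7 = 111247.19
ΣP(Period 0)·Q(Period 0) = 10371.03×9 + 18644.95×1 + 3825.56×5 = 93339.27 + 18644.95 + 19127.8 = 131112.02
Index = 111247.19 / 131112.02 × 100 = 84.8490

84.85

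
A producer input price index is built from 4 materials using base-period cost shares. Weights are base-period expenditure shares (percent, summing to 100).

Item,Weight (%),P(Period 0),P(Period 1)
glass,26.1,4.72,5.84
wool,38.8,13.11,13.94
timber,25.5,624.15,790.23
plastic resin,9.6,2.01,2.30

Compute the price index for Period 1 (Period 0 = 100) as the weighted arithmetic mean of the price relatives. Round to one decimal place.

glass: 26.1 × (5.84/4.72) = 26.1 × 1.237288 = 32.2932
wool: 38.8 × (13.94/13.11) = 38.8 × 1.063310 = 41.2564
timber: 25.5 × (790.23/624.15) = 25.5 × 1.266090 = 32.2853
plastic resin: 9.6 × (2.30/2.01) = 9.6 × 1.144279 = 10.9851
Index = Σ wᵢ·(p₁ᵢ/p₀ᵢ) = 32.2932 + 41.2564 + 32.2853 + 10.9851 = 116.8200

116.8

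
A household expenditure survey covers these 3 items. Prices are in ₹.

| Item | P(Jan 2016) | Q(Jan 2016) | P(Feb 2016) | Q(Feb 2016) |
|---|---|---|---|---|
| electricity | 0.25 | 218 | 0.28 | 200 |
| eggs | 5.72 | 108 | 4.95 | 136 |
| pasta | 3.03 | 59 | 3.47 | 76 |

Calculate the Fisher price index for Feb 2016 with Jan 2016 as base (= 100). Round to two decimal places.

93.94

Laspeyres component (base-period weights):
ΣP(Feb 2016)Q(Jan 2016) = 0.28×218 + 4.95×108 + 3.47×59 = 61.04 + 534.6 + 204.73 = 800.37
ΣP(Jan 2016)Q(Jan 2016) = 0.25×218 + 5.72×108 + 3.03×59 = 54.5 + 617.76 + 178.77 = 851.03
L = 800.37 / 851.03 × 100 = 94.0472
Paasche component (current-period weights):
ΣP(Feb 2016)Q(Feb 2016) = 0.28×200 + 4.95×136 + 3.47×76 = 56 + 673.2 + 263.72 = 992.92
ΣP(Jan 2016)Q(Feb 2016) = 0.25×200 + 5.72×136 + 3.03×76 = 50 + 777.92 + 230.28 = 1058.2
P = 992.92 / 1058.2 × 100 = 93.8310
Fisher = √(L × P) = √(94.0472 × 93.8310) = 93.9391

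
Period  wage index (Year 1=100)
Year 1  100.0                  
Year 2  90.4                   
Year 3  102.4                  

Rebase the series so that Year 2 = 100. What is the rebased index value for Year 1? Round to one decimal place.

Rebased(Year 1) = 100.0 / 90.4 × 100 = 110.6195

110.6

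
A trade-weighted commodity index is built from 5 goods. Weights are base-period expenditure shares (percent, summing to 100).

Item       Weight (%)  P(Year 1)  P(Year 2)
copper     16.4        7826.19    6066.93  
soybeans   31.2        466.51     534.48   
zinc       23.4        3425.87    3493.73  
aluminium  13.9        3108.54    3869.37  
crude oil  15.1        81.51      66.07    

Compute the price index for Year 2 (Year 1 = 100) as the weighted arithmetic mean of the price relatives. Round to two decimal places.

101.86

copper: 16.4 × (6066.93/7826.19) = 16.4 × 0.775209 = 12.7134
soybeans: 31.2 × (534.48/466.51) = 31.2 × 1.145699 = 35.7458
zinc: 23.4 × (3493.73/3425.87) = 23.4 × 1.019808 = 23.8635
aluminium: 13.9 × (3869.37/3108.54) = 13.9 × 1.244755 = 17.3021
crude oil: 15.1 × (66.07/81.51) = 15.1 × 0.810575 = 12.2397
Index = Σ wᵢ·(p₁ᵢ/p₀ᵢ) = 12.7134 + 35.7458 + 23.8635 + 17.3021 + 12.2397 = 101.8645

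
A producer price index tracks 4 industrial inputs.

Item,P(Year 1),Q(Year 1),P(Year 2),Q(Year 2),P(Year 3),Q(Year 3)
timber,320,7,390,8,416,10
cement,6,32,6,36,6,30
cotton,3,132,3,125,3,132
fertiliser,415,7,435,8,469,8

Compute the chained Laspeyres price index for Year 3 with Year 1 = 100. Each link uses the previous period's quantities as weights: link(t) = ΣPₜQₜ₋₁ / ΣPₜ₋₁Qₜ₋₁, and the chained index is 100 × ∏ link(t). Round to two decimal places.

118.40

Link Year 1→Year 2:
ΣP(Year 2)Q(Year 1) = 390×7 + 6×32 + 3×132 + 435×7 = 2730 + 192 + 396 + 3045 = 6363
ΣP(Year 1)Q(Year 1) = 320×7 + 6×32 + 3×132 + 415×7 = 2240 + 192 + 396 + 2905 = 5733
link = 6363/5733 = 1.109890
Link Year 2→Year 3:
ΣP(Year 3)Q(Year 2) = 416×8 + 6×36 + 3×125 + 469×8 = 3328 + 216 + 375 + 3752 = 7671
ΣP(Year 2)Q(Year 2) = 390×8 + 6×36 + 3×125 + 435×8 = 3120 + 216 + 375 + 3480 = 7191
link = 7671/7191 = 1.066750
Chained index = 100 × 1.109890 × 1.066750 = 118.3975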